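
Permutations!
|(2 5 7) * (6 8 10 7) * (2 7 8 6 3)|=6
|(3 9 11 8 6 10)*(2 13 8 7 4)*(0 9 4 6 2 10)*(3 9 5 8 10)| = |(0 5 8 2 13 10 9 11 7 6)(3 4)| = 10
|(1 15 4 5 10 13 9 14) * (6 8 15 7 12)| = |(1 7 12 6 8 15 4 5 10 13 9 14)| = 12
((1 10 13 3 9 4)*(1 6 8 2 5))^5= (1 4)(2 3)(5 9)(6 10)(8 13)= [0, 4, 3, 2, 1, 9, 10, 7, 13, 5, 6, 11, 12, 8]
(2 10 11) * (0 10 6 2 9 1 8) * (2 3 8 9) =[10, 9, 6, 8, 4, 5, 3, 7, 0, 1, 11, 2] =(0 10 11 2 6 3 8)(1 9)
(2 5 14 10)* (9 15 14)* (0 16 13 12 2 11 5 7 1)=(0 16 13 12 2 7 1)(5 9 15 14 10 11)=[16, 0, 7, 3, 4, 9, 6, 1, 8, 15, 11, 5, 2, 12, 10, 14, 13]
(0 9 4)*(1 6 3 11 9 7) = (0 7 1 6 3 11 9 4) = [7, 6, 2, 11, 0, 5, 3, 1, 8, 4, 10, 9]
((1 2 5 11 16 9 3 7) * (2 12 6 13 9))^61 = [0, 3, 5, 13, 4, 11, 1, 9, 8, 6, 10, 16, 7, 12, 14, 15, 2] = (1 3 13 12 7 9 6)(2 5 11 16)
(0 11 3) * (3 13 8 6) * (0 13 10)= (0 11 10)(3 13 8 6)= [11, 1, 2, 13, 4, 5, 3, 7, 6, 9, 0, 10, 12, 8]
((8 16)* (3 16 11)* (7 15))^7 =[0, 1, 2, 11, 4, 5, 6, 15, 16, 9, 10, 8, 12, 13, 14, 7, 3] =(3 11 8 16)(7 15)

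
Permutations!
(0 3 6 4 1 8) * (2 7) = (0 3 6 4 1 8)(2 7) = [3, 8, 7, 6, 1, 5, 4, 2, 0]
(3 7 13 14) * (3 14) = (14)(3 7 13) = [0, 1, 2, 7, 4, 5, 6, 13, 8, 9, 10, 11, 12, 3, 14]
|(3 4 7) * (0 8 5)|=3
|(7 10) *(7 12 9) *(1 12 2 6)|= 7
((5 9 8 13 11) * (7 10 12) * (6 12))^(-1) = (5 11 13 8 9)(6 10 7 12) = [0, 1, 2, 3, 4, 11, 10, 12, 9, 5, 7, 13, 6, 8]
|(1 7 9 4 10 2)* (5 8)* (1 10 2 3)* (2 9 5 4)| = 9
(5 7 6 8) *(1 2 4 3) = (1 2 4 3)(5 7 6 8) = [0, 2, 4, 1, 3, 7, 8, 6, 5]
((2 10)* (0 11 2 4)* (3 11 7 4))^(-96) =[0, 1, 2, 3, 4, 5, 6, 7, 8, 9, 10, 11] =(11)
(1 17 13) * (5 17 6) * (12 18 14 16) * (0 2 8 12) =(0 2 8 12 18 14 16)(1 6 5 17 13) =[2, 6, 8, 3, 4, 17, 5, 7, 12, 9, 10, 11, 18, 1, 16, 15, 0, 13, 14]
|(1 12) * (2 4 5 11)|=|(1 12)(2 4 5 11)|=4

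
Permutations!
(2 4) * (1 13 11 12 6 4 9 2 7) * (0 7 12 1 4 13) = (0 7 4 12 6 13 11 1)(2 9) = [7, 0, 9, 3, 12, 5, 13, 4, 8, 2, 10, 1, 6, 11]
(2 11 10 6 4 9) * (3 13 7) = (2 11 10 6 4 9)(3 13 7) = [0, 1, 11, 13, 9, 5, 4, 3, 8, 2, 6, 10, 12, 7]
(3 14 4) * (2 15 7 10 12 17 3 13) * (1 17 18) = [0, 17, 15, 14, 13, 5, 6, 10, 8, 9, 12, 11, 18, 2, 4, 7, 16, 3, 1] = (1 17 3 14 4 13 2 15 7 10 12 18)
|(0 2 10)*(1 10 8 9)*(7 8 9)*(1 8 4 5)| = |(0 2 9 8 7 4 5 1 10)| = 9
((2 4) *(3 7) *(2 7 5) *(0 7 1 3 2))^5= (0 3 4 7 5 1 2)= [3, 2, 0, 4, 7, 1, 6, 5]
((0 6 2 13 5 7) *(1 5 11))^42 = (0 2 11 5)(1 7 6 13) = [2, 7, 11, 3, 4, 0, 13, 6, 8, 9, 10, 5, 12, 1]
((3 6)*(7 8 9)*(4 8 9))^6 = [0, 1, 2, 3, 4, 5, 6, 7, 8, 9] = (9)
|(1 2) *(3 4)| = 2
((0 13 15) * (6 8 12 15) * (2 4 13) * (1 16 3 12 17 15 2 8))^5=(0 8 17 15)(1 4 3 6 2 16 13 12)=[8, 4, 16, 6, 3, 5, 2, 7, 17, 9, 10, 11, 1, 12, 14, 0, 13, 15]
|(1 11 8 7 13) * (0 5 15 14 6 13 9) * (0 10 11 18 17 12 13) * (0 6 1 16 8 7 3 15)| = 20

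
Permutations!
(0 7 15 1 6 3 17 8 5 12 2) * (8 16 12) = [7, 6, 0, 17, 4, 8, 3, 15, 5, 9, 10, 11, 2, 13, 14, 1, 12, 16] = (0 7 15 1 6 3 17 16 12 2)(5 8)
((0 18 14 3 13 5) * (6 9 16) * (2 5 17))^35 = (0 3 2 18 13 5 14 17)(6 16 9) = [3, 1, 18, 2, 4, 14, 16, 7, 8, 6, 10, 11, 12, 5, 17, 15, 9, 0, 13]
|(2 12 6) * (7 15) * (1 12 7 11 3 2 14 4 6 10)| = |(1 12 10)(2 7 15 11 3)(4 6 14)| = 15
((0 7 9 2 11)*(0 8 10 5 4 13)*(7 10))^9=(0 13 4 5 10)(2 9 7 8 11)=[13, 1, 9, 3, 5, 10, 6, 8, 11, 7, 0, 2, 12, 4]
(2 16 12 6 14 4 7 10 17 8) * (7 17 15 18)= [0, 1, 16, 3, 17, 5, 14, 10, 2, 9, 15, 11, 6, 13, 4, 18, 12, 8, 7]= (2 16 12 6 14 4 17 8)(7 10 15 18)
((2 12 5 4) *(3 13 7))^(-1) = (2 4 5 12)(3 7 13) = [0, 1, 4, 7, 5, 12, 6, 13, 8, 9, 10, 11, 2, 3]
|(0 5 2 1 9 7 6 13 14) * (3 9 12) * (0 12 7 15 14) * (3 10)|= |(0 5 2 1 7 6 13)(3 9 15 14 12 10)|= 42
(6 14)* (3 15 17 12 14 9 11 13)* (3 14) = (3 15 17 12)(6 9 11 13 14) = [0, 1, 2, 15, 4, 5, 9, 7, 8, 11, 10, 13, 3, 14, 6, 17, 16, 12]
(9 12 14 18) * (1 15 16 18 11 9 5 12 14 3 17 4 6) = (1 15 16 18 5 12 3 17 4 6)(9 14 11) = [0, 15, 2, 17, 6, 12, 1, 7, 8, 14, 10, 9, 3, 13, 11, 16, 18, 4, 5]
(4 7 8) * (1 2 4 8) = (8)(1 2 4 7) = [0, 2, 4, 3, 7, 5, 6, 1, 8]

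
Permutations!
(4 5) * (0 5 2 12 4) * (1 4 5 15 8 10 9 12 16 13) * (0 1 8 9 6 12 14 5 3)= (0 15 9 14 5 1 4 2 16 13 8 10 6 12 3)= [15, 4, 16, 0, 2, 1, 12, 7, 10, 14, 6, 11, 3, 8, 5, 9, 13]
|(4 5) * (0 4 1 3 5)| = 6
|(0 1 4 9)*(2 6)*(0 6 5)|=|(0 1 4 9 6 2 5)|=7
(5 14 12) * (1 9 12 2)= (1 9 12 5 14 2)= [0, 9, 1, 3, 4, 14, 6, 7, 8, 12, 10, 11, 5, 13, 2]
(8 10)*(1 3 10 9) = (1 3 10 8 9) = [0, 3, 2, 10, 4, 5, 6, 7, 9, 1, 8]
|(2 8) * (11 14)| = 2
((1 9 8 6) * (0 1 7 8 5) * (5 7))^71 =[1, 9, 2, 3, 4, 0, 5, 8, 6, 7] =(0 1 9 7 8 6 5)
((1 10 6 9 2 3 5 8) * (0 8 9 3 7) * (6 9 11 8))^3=(0 5 1 2 6 11 10 7 3 8 9)=[5, 2, 6, 8, 4, 1, 11, 3, 9, 0, 7, 10]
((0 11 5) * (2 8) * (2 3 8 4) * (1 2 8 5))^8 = (11) = [0, 1, 2, 3, 4, 5, 6, 7, 8, 9, 10, 11]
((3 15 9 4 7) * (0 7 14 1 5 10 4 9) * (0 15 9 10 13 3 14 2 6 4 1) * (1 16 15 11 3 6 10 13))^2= (0 14 7)(2 16 11 9 6)(3 13 4 10 15)= [14, 1, 16, 13, 10, 5, 2, 0, 8, 6, 15, 9, 12, 4, 7, 3, 11]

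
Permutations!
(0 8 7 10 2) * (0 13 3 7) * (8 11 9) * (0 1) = (0 11 9 8 1)(2 13 3 7 10) = [11, 0, 13, 7, 4, 5, 6, 10, 1, 8, 2, 9, 12, 3]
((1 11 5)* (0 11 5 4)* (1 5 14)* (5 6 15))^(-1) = [4, 14, 2, 3, 11, 15, 5, 7, 8, 9, 10, 0, 12, 13, 1, 6] = (0 4 11)(1 14)(5 15 6)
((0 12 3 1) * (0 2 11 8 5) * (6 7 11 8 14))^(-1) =(0 5 8 2 1 3 12)(6 14 11 7) =[5, 3, 1, 12, 4, 8, 14, 6, 2, 9, 10, 7, 0, 13, 11]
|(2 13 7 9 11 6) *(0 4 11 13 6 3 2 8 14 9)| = 11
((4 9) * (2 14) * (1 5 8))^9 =(2 14)(4 9) =[0, 1, 14, 3, 9, 5, 6, 7, 8, 4, 10, 11, 12, 13, 2]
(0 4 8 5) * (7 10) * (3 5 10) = (0 4 8 10 7 3 5) = [4, 1, 2, 5, 8, 0, 6, 3, 10, 9, 7]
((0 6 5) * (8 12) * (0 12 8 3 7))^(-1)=[7, 1, 2, 12, 4, 6, 0, 3, 8, 9, 10, 11, 5]=(0 7 3 12 5 6)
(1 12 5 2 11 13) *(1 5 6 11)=(1 12 6 11 13 5 2)=[0, 12, 1, 3, 4, 2, 11, 7, 8, 9, 10, 13, 6, 5]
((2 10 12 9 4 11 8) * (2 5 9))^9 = [0, 1, 2, 3, 9, 8, 6, 7, 11, 5, 10, 4, 12] = (12)(4 9 5 8 11)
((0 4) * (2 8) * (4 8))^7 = [4, 1, 8, 3, 2, 5, 6, 7, 0] = (0 4 2 8)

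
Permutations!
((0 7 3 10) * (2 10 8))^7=(0 7 3 8 2 10)=[7, 1, 10, 8, 4, 5, 6, 3, 2, 9, 0]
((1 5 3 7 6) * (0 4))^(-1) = (0 4)(1 6 7 3 5) = [4, 6, 2, 5, 0, 1, 7, 3]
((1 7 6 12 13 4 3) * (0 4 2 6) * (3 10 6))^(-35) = (0 13)(1 6)(2 4)(3 10)(7 12) = [13, 6, 4, 10, 2, 5, 1, 12, 8, 9, 3, 11, 7, 0]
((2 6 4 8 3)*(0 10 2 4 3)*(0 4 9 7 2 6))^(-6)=[10, 1, 0, 9, 4, 5, 3, 2, 8, 7, 6]=(0 10 6 3 9 7 2)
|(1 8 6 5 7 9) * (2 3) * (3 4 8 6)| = |(1 6 5 7 9)(2 4 8 3)| = 20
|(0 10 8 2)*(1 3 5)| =12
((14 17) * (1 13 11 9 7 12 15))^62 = [0, 15, 2, 3, 4, 5, 6, 9, 8, 11, 10, 13, 7, 1, 14, 12, 16, 17] = (17)(1 15 12 7 9 11 13)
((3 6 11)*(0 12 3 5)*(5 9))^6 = (0 5 9 11 6 3 12) = [5, 1, 2, 12, 4, 9, 3, 7, 8, 11, 10, 6, 0]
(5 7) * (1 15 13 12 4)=[0, 15, 2, 3, 1, 7, 6, 5, 8, 9, 10, 11, 4, 12, 14, 13]=(1 15 13 12 4)(5 7)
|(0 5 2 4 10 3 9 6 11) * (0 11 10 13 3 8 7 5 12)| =10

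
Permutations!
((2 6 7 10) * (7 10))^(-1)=(2 10 6)=[0, 1, 10, 3, 4, 5, 2, 7, 8, 9, 6]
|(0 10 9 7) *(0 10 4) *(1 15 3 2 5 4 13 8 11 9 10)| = 12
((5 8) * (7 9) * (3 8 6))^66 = (9)(3 5)(6 8) = [0, 1, 2, 5, 4, 3, 8, 7, 6, 9]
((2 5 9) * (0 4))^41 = (0 4)(2 9 5) = [4, 1, 9, 3, 0, 2, 6, 7, 8, 5]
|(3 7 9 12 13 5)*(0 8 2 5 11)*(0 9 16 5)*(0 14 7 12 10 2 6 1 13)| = |(0 8 6 1 13 11 9 10 2 14 7 16 5 3 12)| = 15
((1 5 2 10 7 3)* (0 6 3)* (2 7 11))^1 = (0 6 3 1 5 7)(2 10 11) = [6, 5, 10, 1, 4, 7, 3, 0, 8, 9, 11, 2]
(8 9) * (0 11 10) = [11, 1, 2, 3, 4, 5, 6, 7, 9, 8, 0, 10] = (0 11 10)(8 9)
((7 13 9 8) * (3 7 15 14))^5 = [0, 1, 2, 15, 4, 5, 6, 14, 13, 7, 10, 11, 12, 3, 8, 9] = (3 15 9 7 14 8 13)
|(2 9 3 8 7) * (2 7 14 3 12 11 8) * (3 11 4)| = |(2 9 12 4 3)(8 14 11)| = 15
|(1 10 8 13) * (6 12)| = 4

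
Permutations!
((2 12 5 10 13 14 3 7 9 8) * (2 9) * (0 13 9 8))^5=(0 2)(3 10)(5 14)(7 9)(12 13)=[2, 1, 0, 10, 4, 14, 6, 9, 8, 7, 3, 11, 13, 12, 5]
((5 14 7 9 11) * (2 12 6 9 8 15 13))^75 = (2 15 7 5 9 12 13 8 14 11 6) = [0, 1, 15, 3, 4, 9, 2, 5, 14, 12, 10, 6, 13, 8, 11, 7]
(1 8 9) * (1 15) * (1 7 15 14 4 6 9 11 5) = (1 8 11 5)(4 6 9 14)(7 15) = [0, 8, 2, 3, 6, 1, 9, 15, 11, 14, 10, 5, 12, 13, 4, 7]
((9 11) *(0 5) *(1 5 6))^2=[1, 0, 2, 3, 4, 6, 5, 7, 8, 9, 10, 11]=(11)(0 1)(5 6)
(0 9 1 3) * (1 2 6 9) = (0 1 3)(2 6 9) = [1, 3, 6, 0, 4, 5, 9, 7, 8, 2]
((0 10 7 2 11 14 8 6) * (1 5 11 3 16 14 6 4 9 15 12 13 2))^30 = (16)(0 7 5 6 10 1 11) = [7, 11, 2, 3, 4, 6, 10, 5, 8, 9, 1, 0, 12, 13, 14, 15, 16]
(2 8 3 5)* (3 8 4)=(8)(2 4 3 5)=[0, 1, 4, 5, 3, 2, 6, 7, 8]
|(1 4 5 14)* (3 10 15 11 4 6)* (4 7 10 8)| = 28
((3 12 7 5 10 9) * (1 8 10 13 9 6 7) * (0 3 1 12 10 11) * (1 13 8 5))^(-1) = (0 11 8 5 1 7 6 10 3)(9 13) = [11, 7, 2, 0, 4, 1, 10, 6, 5, 13, 3, 8, 12, 9]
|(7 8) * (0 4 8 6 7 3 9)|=10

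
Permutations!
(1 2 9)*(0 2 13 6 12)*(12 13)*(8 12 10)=[2, 10, 9, 3, 4, 5, 13, 7, 12, 1, 8, 11, 0, 6]=(0 2 9 1 10 8 12)(6 13)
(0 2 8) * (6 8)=[2, 1, 6, 3, 4, 5, 8, 7, 0]=(0 2 6 8)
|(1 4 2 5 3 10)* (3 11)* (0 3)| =8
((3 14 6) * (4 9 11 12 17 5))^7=(3 14 6)(4 9 11 12 17 5)=[0, 1, 2, 14, 9, 4, 3, 7, 8, 11, 10, 12, 17, 13, 6, 15, 16, 5]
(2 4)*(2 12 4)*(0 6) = (0 6)(4 12) = [6, 1, 2, 3, 12, 5, 0, 7, 8, 9, 10, 11, 4]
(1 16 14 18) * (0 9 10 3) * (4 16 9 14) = (0 14 18 1 9 10 3)(4 16) = [14, 9, 2, 0, 16, 5, 6, 7, 8, 10, 3, 11, 12, 13, 18, 15, 4, 17, 1]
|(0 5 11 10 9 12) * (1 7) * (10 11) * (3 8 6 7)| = 5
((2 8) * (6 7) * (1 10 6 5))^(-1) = (1 5 7 6 10)(2 8) = [0, 5, 8, 3, 4, 7, 10, 6, 2, 9, 1]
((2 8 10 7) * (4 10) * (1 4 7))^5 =(1 10 4)(2 7 8) =[0, 10, 7, 3, 1, 5, 6, 8, 2, 9, 4]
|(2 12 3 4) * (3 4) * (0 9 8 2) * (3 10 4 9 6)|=|(0 6 3 10 4)(2 12 9 8)|=20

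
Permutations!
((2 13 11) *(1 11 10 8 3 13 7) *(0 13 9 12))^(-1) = [12, 7, 11, 8, 4, 5, 6, 2, 10, 3, 13, 1, 9, 0] = (0 12 9 3 8 10 13)(1 7 2 11)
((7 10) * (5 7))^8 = (5 10 7) = [0, 1, 2, 3, 4, 10, 6, 5, 8, 9, 7]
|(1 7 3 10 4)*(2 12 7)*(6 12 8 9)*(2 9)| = |(1 9 6 12 7 3 10 4)(2 8)| = 8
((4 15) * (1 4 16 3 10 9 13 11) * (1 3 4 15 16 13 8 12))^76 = (16)(1 3 12 11 8 13 9 15 10) = [0, 3, 2, 12, 4, 5, 6, 7, 13, 15, 1, 8, 11, 9, 14, 10, 16]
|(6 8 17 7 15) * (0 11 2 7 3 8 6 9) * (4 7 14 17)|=11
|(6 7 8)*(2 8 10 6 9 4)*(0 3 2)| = |(0 3 2 8 9 4)(6 7 10)| = 6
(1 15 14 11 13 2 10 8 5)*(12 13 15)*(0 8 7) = (0 8 5 1 12 13 2 10 7)(11 15 14) = [8, 12, 10, 3, 4, 1, 6, 0, 5, 9, 7, 15, 13, 2, 11, 14]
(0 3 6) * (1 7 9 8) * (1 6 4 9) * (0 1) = (0 3 4 9 8 6 1 7) = [3, 7, 2, 4, 9, 5, 1, 0, 6, 8]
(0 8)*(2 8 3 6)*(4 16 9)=(0 3 6 2 8)(4 16 9)=[3, 1, 8, 6, 16, 5, 2, 7, 0, 4, 10, 11, 12, 13, 14, 15, 9]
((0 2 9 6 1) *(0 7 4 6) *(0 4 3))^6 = (0 7 6 9)(1 4 2 3) = [7, 4, 3, 1, 2, 5, 9, 6, 8, 0]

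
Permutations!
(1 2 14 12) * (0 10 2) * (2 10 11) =(0 11 2 14 12 1) =[11, 0, 14, 3, 4, 5, 6, 7, 8, 9, 10, 2, 1, 13, 12]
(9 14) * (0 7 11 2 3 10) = (0 7 11 2 3 10)(9 14) = [7, 1, 3, 10, 4, 5, 6, 11, 8, 14, 0, 2, 12, 13, 9]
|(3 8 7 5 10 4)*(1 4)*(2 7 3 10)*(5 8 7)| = |(1 4 10)(2 5)(3 7 8)| = 6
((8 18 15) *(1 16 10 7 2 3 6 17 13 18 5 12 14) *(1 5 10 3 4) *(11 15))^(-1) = (1 4 2 7 10 8 15 11 18 13 17 6 3 16)(5 14 12) = [0, 4, 7, 16, 2, 14, 3, 10, 15, 9, 8, 18, 5, 17, 12, 11, 1, 6, 13]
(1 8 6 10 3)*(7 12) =[0, 8, 2, 1, 4, 5, 10, 12, 6, 9, 3, 11, 7] =(1 8 6 10 3)(7 12)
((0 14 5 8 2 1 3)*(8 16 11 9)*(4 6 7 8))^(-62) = (0 16 4 8 3 5 9 7 1 14 11 6 2) = [16, 14, 0, 5, 8, 9, 2, 1, 3, 7, 10, 6, 12, 13, 11, 15, 4]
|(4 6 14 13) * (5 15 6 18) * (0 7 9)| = 21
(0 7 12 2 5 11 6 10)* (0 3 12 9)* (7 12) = (0 12 2 5 11 6 10 3 7 9) = [12, 1, 5, 7, 4, 11, 10, 9, 8, 0, 3, 6, 2]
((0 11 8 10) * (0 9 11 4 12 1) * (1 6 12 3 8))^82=(12)(0 3 10 11)(1 4 8 9)=[3, 4, 2, 10, 8, 5, 6, 7, 9, 1, 11, 0, 12]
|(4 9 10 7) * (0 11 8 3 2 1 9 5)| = 11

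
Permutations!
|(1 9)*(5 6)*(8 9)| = 6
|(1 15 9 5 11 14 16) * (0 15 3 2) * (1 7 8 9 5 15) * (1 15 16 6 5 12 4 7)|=|(0 15 12 4 7 8 9 16 1 3 2)(5 11 14 6)|=44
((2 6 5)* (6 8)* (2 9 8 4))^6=(5 8)(6 9)=[0, 1, 2, 3, 4, 8, 9, 7, 5, 6]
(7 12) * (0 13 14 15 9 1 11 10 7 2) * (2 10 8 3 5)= (0 13 14 15 9 1 11 8 3 5 2)(7 12 10)= [13, 11, 0, 5, 4, 2, 6, 12, 3, 1, 7, 8, 10, 14, 15, 9]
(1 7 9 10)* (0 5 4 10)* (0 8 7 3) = [5, 3, 2, 0, 10, 4, 6, 9, 7, 8, 1] = (0 5 4 10 1 3)(7 9 8)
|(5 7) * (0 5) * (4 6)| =6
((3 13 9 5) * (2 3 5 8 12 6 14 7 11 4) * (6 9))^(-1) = [0, 1, 4, 2, 11, 5, 13, 14, 9, 12, 10, 7, 8, 3, 6] = (2 4 11 7 14 6 13 3)(8 9 12)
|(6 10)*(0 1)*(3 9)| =|(0 1)(3 9)(6 10)| =2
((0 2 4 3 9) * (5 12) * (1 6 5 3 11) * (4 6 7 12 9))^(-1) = (0 9 5 6 2)(1 11 4 3 12 7) = [9, 11, 0, 12, 3, 6, 2, 1, 8, 5, 10, 4, 7]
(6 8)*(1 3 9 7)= (1 3 9 7)(6 8)= [0, 3, 2, 9, 4, 5, 8, 1, 6, 7]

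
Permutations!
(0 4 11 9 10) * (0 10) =(0 4 11 9) =[4, 1, 2, 3, 11, 5, 6, 7, 8, 0, 10, 9]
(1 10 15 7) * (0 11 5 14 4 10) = [11, 0, 2, 3, 10, 14, 6, 1, 8, 9, 15, 5, 12, 13, 4, 7] = (0 11 5 14 4 10 15 7 1)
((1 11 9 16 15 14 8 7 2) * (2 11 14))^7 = (1 15 9 7 14 2 16 11 8) = [0, 15, 16, 3, 4, 5, 6, 14, 1, 7, 10, 8, 12, 13, 2, 9, 11]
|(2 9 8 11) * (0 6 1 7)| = 4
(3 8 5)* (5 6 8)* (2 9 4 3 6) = (2 9 4 3 5 6 8) = [0, 1, 9, 5, 3, 6, 8, 7, 2, 4]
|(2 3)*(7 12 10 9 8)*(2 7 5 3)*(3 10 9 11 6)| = 9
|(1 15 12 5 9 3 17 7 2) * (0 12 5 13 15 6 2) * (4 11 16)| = 9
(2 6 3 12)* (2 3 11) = (2 6 11)(3 12) = [0, 1, 6, 12, 4, 5, 11, 7, 8, 9, 10, 2, 3]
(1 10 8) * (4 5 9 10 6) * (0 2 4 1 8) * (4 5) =[2, 6, 5, 3, 4, 9, 1, 7, 8, 10, 0] =(0 2 5 9 10)(1 6)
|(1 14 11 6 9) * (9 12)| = 6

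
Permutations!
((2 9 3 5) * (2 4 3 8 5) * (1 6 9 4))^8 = (1 8 6 5 9)(2 3 4) = [0, 8, 3, 4, 2, 9, 5, 7, 6, 1]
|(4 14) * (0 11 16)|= 6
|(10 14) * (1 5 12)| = 6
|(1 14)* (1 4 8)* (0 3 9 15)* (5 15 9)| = 4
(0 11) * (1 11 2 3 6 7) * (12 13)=(0 2 3 6 7 1 11)(12 13)=[2, 11, 3, 6, 4, 5, 7, 1, 8, 9, 10, 0, 13, 12]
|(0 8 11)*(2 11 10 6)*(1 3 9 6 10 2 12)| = 20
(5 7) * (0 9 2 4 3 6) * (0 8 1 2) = [9, 2, 4, 6, 3, 7, 8, 5, 1, 0] = (0 9)(1 2 4 3 6 8)(5 7)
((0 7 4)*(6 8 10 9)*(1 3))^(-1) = (0 4 7)(1 3)(6 9 10 8) = [4, 3, 2, 1, 7, 5, 9, 0, 6, 10, 8]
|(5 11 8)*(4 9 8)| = |(4 9 8 5 11)| = 5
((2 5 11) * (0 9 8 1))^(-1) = (0 1 8 9)(2 11 5) = [1, 8, 11, 3, 4, 2, 6, 7, 9, 0, 10, 5]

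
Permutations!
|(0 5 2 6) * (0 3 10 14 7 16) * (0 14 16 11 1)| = 11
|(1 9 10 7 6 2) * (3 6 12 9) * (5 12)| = 20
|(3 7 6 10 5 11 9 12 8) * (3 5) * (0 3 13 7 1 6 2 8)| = 13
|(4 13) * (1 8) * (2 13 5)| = |(1 8)(2 13 4 5)| = 4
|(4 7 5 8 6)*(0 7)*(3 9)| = |(0 7 5 8 6 4)(3 9)| = 6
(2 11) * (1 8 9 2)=[0, 8, 11, 3, 4, 5, 6, 7, 9, 2, 10, 1]=(1 8 9 2 11)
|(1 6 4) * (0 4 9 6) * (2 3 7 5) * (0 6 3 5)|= 14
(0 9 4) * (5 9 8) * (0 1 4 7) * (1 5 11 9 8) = (0 1 4 5 8 11 9 7) = [1, 4, 2, 3, 5, 8, 6, 0, 11, 7, 10, 9]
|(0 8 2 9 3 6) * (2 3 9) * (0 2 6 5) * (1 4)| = 4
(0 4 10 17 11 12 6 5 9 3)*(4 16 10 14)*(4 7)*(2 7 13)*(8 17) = (0 16 10 8 17 11 12 6 5 9 3)(2 7 4 14 13) = [16, 1, 7, 0, 14, 9, 5, 4, 17, 3, 8, 12, 6, 2, 13, 15, 10, 11]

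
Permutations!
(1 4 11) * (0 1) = [1, 4, 2, 3, 11, 5, 6, 7, 8, 9, 10, 0] = (0 1 4 11)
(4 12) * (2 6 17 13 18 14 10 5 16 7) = (2 6 17 13 18 14 10 5 16 7)(4 12) = [0, 1, 6, 3, 12, 16, 17, 2, 8, 9, 5, 11, 4, 18, 10, 15, 7, 13, 14]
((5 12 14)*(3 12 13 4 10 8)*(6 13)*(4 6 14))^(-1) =(3 8 10 4 12)(5 14)(6 13) =[0, 1, 2, 8, 12, 14, 13, 7, 10, 9, 4, 11, 3, 6, 5]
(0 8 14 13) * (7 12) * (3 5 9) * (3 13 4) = (0 8 14 4 3 5 9 13)(7 12) = [8, 1, 2, 5, 3, 9, 6, 12, 14, 13, 10, 11, 7, 0, 4]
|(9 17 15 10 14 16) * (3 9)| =|(3 9 17 15 10 14 16)| =7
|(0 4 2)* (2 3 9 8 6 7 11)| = |(0 4 3 9 8 6 7 11 2)| = 9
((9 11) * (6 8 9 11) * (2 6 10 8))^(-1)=[0, 1, 6, 3, 4, 5, 2, 7, 10, 8, 9, 11]=(11)(2 6)(8 10 9)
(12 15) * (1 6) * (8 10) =(1 6)(8 10)(12 15) =[0, 6, 2, 3, 4, 5, 1, 7, 10, 9, 8, 11, 15, 13, 14, 12]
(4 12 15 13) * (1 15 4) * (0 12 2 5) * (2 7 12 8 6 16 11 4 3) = (0 8 6 16 11 4 7 12 3 2 5)(1 15 13) = [8, 15, 5, 2, 7, 0, 16, 12, 6, 9, 10, 4, 3, 1, 14, 13, 11]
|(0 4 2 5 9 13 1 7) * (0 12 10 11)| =|(0 4 2 5 9 13 1 7 12 10 11)| =11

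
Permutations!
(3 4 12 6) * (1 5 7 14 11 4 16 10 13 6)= [0, 5, 2, 16, 12, 7, 3, 14, 8, 9, 13, 4, 1, 6, 11, 15, 10]= (1 5 7 14 11 4 12)(3 16 10 13 6)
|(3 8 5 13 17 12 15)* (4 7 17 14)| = |(3 8 5 13 14 4 7 17 12 15)| = 10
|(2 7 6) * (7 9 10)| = 5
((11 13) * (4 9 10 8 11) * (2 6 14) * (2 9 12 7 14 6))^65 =(4 7 9 8 13 12 14 10 11) =[0, 1, 2, 3, 7, 5, 6, 9, 13, 8, 11, 4, 14, 12, 10]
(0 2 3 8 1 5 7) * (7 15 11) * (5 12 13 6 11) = [2, 12, 3, 8, 4, 15, 11, 0, 1, 9, 10, 7, 13, 6, 14, 5] = (0 2 3 8 1 12 13 6 11 7)(5 15)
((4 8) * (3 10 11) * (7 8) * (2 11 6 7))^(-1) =(2 4 8 7 6 10 3 11) =[0, 1, 4, 11, 8, 5, 10, 6, 7, 9, 3, 2]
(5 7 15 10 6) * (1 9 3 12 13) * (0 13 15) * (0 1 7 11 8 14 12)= (0 13 7 1 9 3)(5 11 8 14 12 15 10 6)= [13, 9, 2, 0, 4, 11, 5, 1, 14, 3, 6, 8, 15, 7, 12, 10]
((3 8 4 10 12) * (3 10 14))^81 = (3 8 4 14)(10 12) = [0, 1, 2, 8, 14, 5, 6, 7, 4, 9, 12, 11, 10, 13, 3]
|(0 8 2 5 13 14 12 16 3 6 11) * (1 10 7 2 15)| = |(0 8 15 1 10 7 2 5 13 14 12 16 3 6 11)| = 15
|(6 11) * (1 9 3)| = 6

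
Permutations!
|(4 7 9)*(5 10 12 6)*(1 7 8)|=20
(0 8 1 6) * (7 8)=(0 7 8 1 6)=[7, 6, 2, 3, 4, 5, 0, 8, 1]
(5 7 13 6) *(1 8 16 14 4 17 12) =[0, 8, 2, 3, 17, 7, 5, 13, 16, 9, 10, 11, 1, 6, 4, 15, 14, 12] =(1 8 16 14 4 17 12)(5 7 13 6)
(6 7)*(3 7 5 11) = (3 7 6 5 11) = [0, 1, 2, 7, 4, 11, 5, 6, 8, 9, 10, 3]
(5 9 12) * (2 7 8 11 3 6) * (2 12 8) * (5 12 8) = (12)(2 7)(3 6 8 11)(5 9) = [0, 1, 7, 6, 4, 9, 8, 2, 11, 5, 10, 3, 12]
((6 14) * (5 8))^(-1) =(5 8)(6 14) =[0, 1, 2, 3, 4, 8, 14, 7, 5, 9, 10, 11, 12, 13, 6]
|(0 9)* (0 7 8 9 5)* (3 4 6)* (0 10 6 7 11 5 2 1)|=|(0 2 1)(3 4 7 8 9 11 5 10 6)|=9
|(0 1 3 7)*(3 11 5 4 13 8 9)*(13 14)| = 11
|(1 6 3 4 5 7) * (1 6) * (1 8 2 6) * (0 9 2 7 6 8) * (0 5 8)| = 21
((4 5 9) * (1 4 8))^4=(1 8 9 5 4)=[0, 8, 2, 3, 1, 4, 6, 7, 9, 5]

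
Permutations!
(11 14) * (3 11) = [0, 1, 2, 11, 4, 5, 6, 7, 8, 9, 10, 14, 12, 13, 3] = (3 11 14)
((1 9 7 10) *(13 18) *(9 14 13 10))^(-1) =(1 10 18 13 14)(7 9) =[0, 10, 2, 3, 4, 5, 6, 9, 8, 7, 18, 11, 12, 14, 1, 15, 16, 17, 13]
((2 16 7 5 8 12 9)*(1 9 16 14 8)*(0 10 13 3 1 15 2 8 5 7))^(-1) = (0 16 12 8 9 1 3 13 10)(2 15 5 14) = [16, 3, 15, 13, 4, 14, 6, 7, 9, 1, 0, 11, 8, 10, 2, 5, 12]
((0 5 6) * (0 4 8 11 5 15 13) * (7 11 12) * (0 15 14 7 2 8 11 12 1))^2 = (15)(0 7 2 1 14 12 8)(4 5)(6 11) = [7, 14, 1, 3, 5, 4, 11, 2, 0, 9, 10, 6, 8, 13, 12, 15]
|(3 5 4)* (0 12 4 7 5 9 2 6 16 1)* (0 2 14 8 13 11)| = 36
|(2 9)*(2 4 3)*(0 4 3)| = 6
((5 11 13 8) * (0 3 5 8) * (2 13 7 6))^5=(0 6 5 13 7 3 2 11)=[6, 1, 11, 2, 4, 13, 5, 3, 8, 9, 10, 0, 12, 7]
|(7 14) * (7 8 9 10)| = |(7 14 8 9 10)| = 5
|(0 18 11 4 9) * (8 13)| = |(0 18 11 4 9)(8 13)| = 10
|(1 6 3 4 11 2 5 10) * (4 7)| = 9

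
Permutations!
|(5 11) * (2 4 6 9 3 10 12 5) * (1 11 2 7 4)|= |(1 11 7 4 6 9 3 10 12 5 2)|= 11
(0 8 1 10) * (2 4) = (0 8 1 10)(2 4) = [8, 10, 4, 3, 2, 5, 6, 7, 1, 9, 0]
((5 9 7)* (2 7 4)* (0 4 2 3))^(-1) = (0 3 4)(2 9 5 7) = [3, 1, 9, 4, 0, 7, 6, 2, 8, 5]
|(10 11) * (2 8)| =|(2 8)(10 11)| =2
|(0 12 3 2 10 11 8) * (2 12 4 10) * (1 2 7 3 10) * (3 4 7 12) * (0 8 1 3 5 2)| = |(0 7 4 3 5 2 12 10 11 1)| = 10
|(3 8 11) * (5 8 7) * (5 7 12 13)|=6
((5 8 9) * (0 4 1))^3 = (9) = [0, 1, 2, 3, 4, 5, 6, 7, 8, 9]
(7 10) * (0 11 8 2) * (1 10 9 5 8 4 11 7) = [7, 10, 0, 3, 11, 8, 6, 9, 2, 5, 1, 4] = (0 7 9 5 8 2)(1 10)(4 11)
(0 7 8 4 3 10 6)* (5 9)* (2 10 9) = [7, 1, 10, 9, 3, 2, 0, 8, 4, 5, 6] = (0 7 8 4 3 9 5 2 10 6)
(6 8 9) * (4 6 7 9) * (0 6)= (0 6 8 4)(7 9)= [6, 1, 2, 3, 0, 5, 8, 9, 4, 7]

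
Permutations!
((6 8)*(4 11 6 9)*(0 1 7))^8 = (0 7 1)(4 8 11 9 6) = [7, 0, 2, 3, 8, 5, 4, 1, 11, 6, 10, 9]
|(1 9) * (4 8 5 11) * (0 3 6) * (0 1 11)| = |(0 3 6 1 9 11 4 8 5)| = 9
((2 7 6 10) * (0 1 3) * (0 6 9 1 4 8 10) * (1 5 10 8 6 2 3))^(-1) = (0 6 4)(2 3 10 5 9 7) = [6, 1, 3, 10, 0, 9, 4, 2, 8, 7, 5]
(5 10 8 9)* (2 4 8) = (2 4 8 9 5 10) = [0, 1, 4, 3, 8, 10, 6, 7, 9, 5, 2]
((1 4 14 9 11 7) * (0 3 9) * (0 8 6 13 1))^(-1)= (0 7 11 9 3)(1 13 6 8 14 4)= [7, 13, 2, 0, 1, 5, 8, 11, 14, 3, 10, 9, 12, 6, 4]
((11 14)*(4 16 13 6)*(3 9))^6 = (4 13)(6 16) = [0, 1, 2, 3, 13, 5, 16, 7, 8, 9, 10, 11, 12, 4, 14, 15, 6]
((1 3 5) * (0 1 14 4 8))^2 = (0 3 14 8 1 5 4) = [3, 5, 2, 14, 0, 4, 6, 7, 1, 9, 10, 11, 12, 13, 8]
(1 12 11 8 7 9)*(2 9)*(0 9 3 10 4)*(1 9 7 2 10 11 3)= (0 7 10 4)(1 12 3 11 8 2)= [7, 12, 1, 11, 0, 5, 6, 10, 2, 9, 4, 8, 3]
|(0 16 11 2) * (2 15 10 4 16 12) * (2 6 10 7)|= 10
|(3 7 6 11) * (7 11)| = |(3 11)(6 7)| = 2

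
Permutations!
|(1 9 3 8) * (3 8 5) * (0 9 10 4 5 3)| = |(0 9 8 1 10 4 5)| = 7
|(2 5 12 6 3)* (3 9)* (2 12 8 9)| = 7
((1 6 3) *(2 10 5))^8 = (1 3 6)(2 5 10) = [0, 3, 5, 6, 4, 10, 1, 7, 8, 9, 2]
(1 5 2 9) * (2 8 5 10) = [0, 10, 9, 3, 4, 8, 6, 7, 5, 1, 2] = (1 10 2 9)(5 8)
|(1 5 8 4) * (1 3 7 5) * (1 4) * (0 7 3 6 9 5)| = 6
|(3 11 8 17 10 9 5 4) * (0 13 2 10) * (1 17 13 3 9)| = 9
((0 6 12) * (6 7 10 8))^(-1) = (0 12 6 8 10 7) = [12, 1, 2, 3, 4, 5, 8, 0, 10, 9, 7, 11, 6]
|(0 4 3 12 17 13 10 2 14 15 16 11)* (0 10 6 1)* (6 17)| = 6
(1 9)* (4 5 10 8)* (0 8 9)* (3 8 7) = (0 7 3 8 4 5 10 9 1) = [7, 0, 2, 8, 5, 10, 6, 3, 4, 1, 9]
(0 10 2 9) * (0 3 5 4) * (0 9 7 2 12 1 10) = (1 10 12)(2 7)(3 5 4 9) = [0, 10, 7, 5, 9, 4, 6, 2, 8, 3, 12, 11, 1]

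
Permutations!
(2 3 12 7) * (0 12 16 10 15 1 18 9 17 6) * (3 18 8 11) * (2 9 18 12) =(18)(0 2 12 7 9 17 6)(1 8 11 3 16 10 15) =[2, 8, 12, 16, 4, 5, 0, 9, 11, 17, 15, 3, 7, 13, 14, 1, 10, 6, 18]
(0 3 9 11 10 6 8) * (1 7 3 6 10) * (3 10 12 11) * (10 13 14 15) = [6, 7, 2, 9, 4, 5, 8, 13, 0, 3, 12, 1, 11, 14, 15, 10] = (0 6 8)(1 7 13 14 15 10 12 11)(3 9)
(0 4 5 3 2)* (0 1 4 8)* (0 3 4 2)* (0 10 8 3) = (0 3 10 8)(1 2)(4 5) = [3, 2, 1, 10, 5, 4, 6, 7, 0, 9, 8]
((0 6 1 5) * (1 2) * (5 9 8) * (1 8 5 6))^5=(0 1 9 5)(2 6 8)=[1, 9, 6, 3, 4, 0, 8, 7, 2, 5]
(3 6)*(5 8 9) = (3 6)(5 8 9) = [0, 1, 2, 6, 4, 8, 3, 7, 9, 5]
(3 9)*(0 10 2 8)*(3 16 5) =[10, 1, 8, 9, 4, 3, 6, 7, 0, 16, 2, 11, 12, 13, 14, 15, 5] =(0 10 2 8)(3 9 16 5)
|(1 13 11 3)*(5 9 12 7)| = 4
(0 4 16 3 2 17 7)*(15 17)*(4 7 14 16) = [7, 1, 15, 2, 4, 5, 6, 0, 8, 9, 10, 11, 12, 13, 16, 17, 3, 14] = (0 7)(2 15 17 14 16 3)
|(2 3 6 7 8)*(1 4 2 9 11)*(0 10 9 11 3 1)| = 24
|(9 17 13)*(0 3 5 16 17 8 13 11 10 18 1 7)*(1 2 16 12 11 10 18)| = 12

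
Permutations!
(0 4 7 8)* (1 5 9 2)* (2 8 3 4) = [2, 5, 1, 4, 7, 9, 6, 3, 0, 8] = (0 2 1 5 9 8)(3 4 7)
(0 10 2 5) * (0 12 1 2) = (0 10)(1 2 5 12) = [10, 2, 5, 3, 4, 12, 6, 7, 8, 9, 0, 11, 1]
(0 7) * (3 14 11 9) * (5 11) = [7, 1, 2, 14, 4, 11, 6, 0, 8, 3, 10, 9, 12, 13, 5] = (0 7)(3 14 5 11 9)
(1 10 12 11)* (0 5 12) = [5, 10, 2, 3, 4, 12, 6, 7, 8, 9, 0, 1, 11] = (0 5 12 11 1 10)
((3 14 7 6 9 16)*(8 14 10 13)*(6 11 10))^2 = [0, 1, 2, 9, 4, 5, 16, 10, 7, 3, 8, 13, 12, 14, 11, 15, 6] = (3 9)(6 16)(7 10 8)(11 13 14)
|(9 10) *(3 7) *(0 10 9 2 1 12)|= |(0 10 2 1 12)(3 7)|= 10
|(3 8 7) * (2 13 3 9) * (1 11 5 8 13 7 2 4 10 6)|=|(1 11 5 8 2 7 9 4 10 6)(3 13)|=10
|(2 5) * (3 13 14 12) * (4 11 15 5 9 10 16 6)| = 36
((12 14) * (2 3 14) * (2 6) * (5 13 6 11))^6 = (2 13 11 14)(3 6 5 12) = [0, 1, 13, 6, 4, 12, 5, 7, 8, 9, 10, 14, 3, 11, 2]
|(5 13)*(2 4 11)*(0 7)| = |(0 7)(2 4 11)(5 13)| = 6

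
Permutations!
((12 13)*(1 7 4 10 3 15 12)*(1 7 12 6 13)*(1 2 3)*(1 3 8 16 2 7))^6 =(16)(1 15 4)(3 7 13)(6 10 12) =[0, 15, 2, 7, 1, 5, 10, 13, 8, 9, 12, 11, 6, 3, 14, 4, 16]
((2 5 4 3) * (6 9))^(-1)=(2 3 4 5)(6 9)=[0, 1, 3, 4, 5, 2, 9, 7, 8, 6]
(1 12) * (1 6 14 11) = (1 12 6 14 11) = [0, 12, 2, 3, 4, 5, 14, 7, 8, 9, 10, 1, 6, 13, 11]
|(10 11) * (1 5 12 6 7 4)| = 6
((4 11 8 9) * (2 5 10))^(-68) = (11)(2 5 10) = [0, 1, 5, 3, 4, 10, 6, 7, 8, 9, 2, 11]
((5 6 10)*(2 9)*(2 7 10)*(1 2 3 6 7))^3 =(10)(3 6) =[0, 1, 2, 6, 4, 5, 3, 7, 8, 9, 10]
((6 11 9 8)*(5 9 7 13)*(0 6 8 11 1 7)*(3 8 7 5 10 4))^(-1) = (0 11 9 5 1 6)(3 4 10 13 7 8) = [11, 6, 2, 4, 10, 1, 0, 8, 3, 5, 13, 9, 12, 7]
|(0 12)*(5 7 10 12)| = |(0 5 7 10 12)| = 5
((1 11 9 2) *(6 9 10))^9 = (1 6)(2 10)(9 11) = [0, 6, 10, 3, 4, 5, 1, 7, 8, 11, 2, 9]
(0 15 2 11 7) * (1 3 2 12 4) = [15, 3, 11, 2, 1, 5, 6, 0, 8, 9, 10, 7, 4, 13, 14, 12] = (0 15 12 4 1 3 2 11 7)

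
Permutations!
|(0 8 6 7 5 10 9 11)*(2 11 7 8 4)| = |(0 4 2 11)(5 10 9 7)(6 8)| = 4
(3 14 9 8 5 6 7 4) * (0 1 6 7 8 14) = (0 1 6 8 5 7 4 3)(9 14) = [1, 6, 2, 0, 3, 7, 8, 4, 5, 14, 10, 11, 12, 13, 9]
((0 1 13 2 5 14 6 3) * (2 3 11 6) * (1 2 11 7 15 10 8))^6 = [7, 14, 15, 6, 4, 10, 13, 3, 5, 9, 2, 1, 12, 11, 8, 0] = (0 7 3 6 13 11 1 14 8 5 10 2 15)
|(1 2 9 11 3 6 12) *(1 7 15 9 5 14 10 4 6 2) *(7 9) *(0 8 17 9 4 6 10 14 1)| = 36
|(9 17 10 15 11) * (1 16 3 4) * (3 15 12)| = 10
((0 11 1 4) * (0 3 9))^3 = (0 4)(1 9)(3 11) = [4, 9, 2, 11, 0, 5, 6, 7, 8, 1, 10, 3]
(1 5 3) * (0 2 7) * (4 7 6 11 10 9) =(0 2 6 11 10 9 4 7)(1 5 3) =[2, 5, 6, 1, 7, 3, 11, 0, 8, 4, 9, 10]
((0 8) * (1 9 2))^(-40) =[0, 2, 9, 3, 4, 5, 6, 7, 8, 1] =(1 2 9)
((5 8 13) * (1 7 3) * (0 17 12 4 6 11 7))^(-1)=[1, 3, 2, 7, 12, 13, 4, 11, 5, 9, 10, 6, 17, 8, 14, 15, 16, 0]=(0 1 3 7 11 6 4 12 17)(5 13 8)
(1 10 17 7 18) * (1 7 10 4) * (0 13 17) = [13, 4, 2, 3, 1, 5, 6, 18, 8, 9, 0, 11, 12, 17, 14, 15, 16, 10, 7] = (0 13 17 10)(1 4)(7 18)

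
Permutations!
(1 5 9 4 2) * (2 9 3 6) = (1 5 3 6 2)(4 9) = [0, 5, 1, 6, 9, 3, 2, 7, 8, 4]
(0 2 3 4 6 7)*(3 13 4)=(0 2 13 4 6 7)=[2, 1, 13, 3, 6, 5, 7, 0, 8, 9, 10, 11, 12, 4]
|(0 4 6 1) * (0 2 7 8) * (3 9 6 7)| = 20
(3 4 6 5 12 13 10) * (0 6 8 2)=(0 6 5 12 13 10 3 4 8 2)=[6, 1, 0, 4, 8, 12, 5, 7, 2, 9, 3, 11, 13, 10]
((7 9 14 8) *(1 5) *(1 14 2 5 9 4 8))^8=[0, 5, 1, 3, 7, 9, 6, 8, 4, 14, 10, 11, 12, 13, 2]=(1 5 9 14 2)(4 7 8)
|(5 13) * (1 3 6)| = 6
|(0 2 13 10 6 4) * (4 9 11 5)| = |(0 2 13 10 6 9 11 5 4)| = 9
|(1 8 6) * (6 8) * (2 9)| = 2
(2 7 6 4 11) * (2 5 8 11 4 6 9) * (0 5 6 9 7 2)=(0 5 8 11 6 9)=[5, 1, 2, 3, 4, 8, 9, 7, 11, 0, 10, 6]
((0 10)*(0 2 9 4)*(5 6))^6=(0 10 2 9 4)=[10, 1, 9, 3, 0, 5, 6, 7, 8, 4, 2]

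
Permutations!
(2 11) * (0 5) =(0 5)(2 11) =[5, 1, 11, 3, 4, 0, 6, 7, 8, 9, 10, 2]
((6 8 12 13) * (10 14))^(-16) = (14) = [0, 1, 2, 3, 4, 5, 6, 7, 8, 9, 10, 11, 12, 13, 14]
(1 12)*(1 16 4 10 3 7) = (1 12 16 4 10 3 7) = [0, 12, 2, 7, 10, 5, 6, 1, 8, 9, 3, 11, 16, 13, 14, 15, 4]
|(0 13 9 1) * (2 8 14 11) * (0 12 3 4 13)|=|(1 12 3 4 13 9)(2 8 14 11)|=12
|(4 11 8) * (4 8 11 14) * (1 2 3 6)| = |(1 2 3 6)(4 14)| = 4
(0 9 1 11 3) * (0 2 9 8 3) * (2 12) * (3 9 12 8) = (0 3 8 9 1 11)(2 12) = [3, 11, 12, 8, 4, 5, 6, 7, 9, 1, 10, 0, 2]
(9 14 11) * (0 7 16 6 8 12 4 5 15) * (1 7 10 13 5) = (0 10 13 5 15)(1 7 16 6 8 12 4)(9 14 11) = [10, 7, 2, 3, 1, 15, 8, 16, 12, 14, 13, 9, 4, 5, 11, 0, 6]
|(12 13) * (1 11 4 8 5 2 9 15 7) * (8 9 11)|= |(1 8 5 2 11 4 9 15 7)(12 13)|= 18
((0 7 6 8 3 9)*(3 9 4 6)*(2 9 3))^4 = (9) = [0, 1, 2, 3, 4, 5, 6, 7, 8, 9]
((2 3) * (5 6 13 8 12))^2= (5 13 12 6 8)= [0, 1, 2, 3, 4, 13, 8, 7, 5, 9, 10, 11, 6, 12]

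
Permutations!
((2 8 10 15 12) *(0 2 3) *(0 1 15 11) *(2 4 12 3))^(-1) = (0 11 10 8 2 12 4)(1 3 15) = [11, 3, 12, 15, 0, 5, 6, 7, 2, 9, 8, 10, 4, 13, 14, 1]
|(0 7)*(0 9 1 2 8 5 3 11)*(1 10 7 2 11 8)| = 12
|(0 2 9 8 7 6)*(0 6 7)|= |(0 2 9 8)|= 4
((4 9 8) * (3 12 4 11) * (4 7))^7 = [0, 1, 2, 3, 4, 5, 6, 7, 8, 9, 10, 11, 12] = (12)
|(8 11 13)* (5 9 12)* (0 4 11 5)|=8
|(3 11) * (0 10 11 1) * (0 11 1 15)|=|(0 10 1 11 3 15)|=6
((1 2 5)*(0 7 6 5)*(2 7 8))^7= (0 8 2)(1 5 6 7)= [8, 5, 0, 3, 4, 6, 7, 1, 2]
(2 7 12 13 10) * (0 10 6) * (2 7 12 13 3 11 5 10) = (0 2 12 3 11 5 10 7 13 6) = [2, 1, 12, 11, 4, 10, 0, 13, 8, 9, 7, 5, 3, 6]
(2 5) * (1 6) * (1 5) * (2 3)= (1 6 5 3 2)= [0, 6, 1, 2, 4, 3, 5]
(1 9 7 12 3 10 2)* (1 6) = (1 9 7 12 3 10 2 6) = [0, 9, 6, 10, 4, 5, 1, 12, 8, 7, 2, 11, 3]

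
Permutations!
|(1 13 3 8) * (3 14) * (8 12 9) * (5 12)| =8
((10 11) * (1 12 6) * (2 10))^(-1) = (1 6 12)(2 11 10) = [0, 6, 11, 3, 4, 5, 12, 7, 8, 9, 2, 10, 1]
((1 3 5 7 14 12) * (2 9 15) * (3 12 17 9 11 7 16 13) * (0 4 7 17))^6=(0 7)(2 11 17 9 15)(3 16)(4 14)(5 13)=[7, 1, 11, 16, 14, 13, 6, 0, 8, 15, 10, 17, 12, 5, 4, 2, 3, 9]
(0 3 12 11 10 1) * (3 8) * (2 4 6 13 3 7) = (0 8 7 2 4 6 13 3 12 11 10 1) = [8, 0, 4, 12, 6, 5, 13, 2, 7, 9, 1, 10, 11, 3]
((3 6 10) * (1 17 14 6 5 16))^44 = [0, 10, 2, 17, 4, 14, 16, 7, 8, 9, 1, 11, 12, 13, 5, 15, 6, 3] = (1 10)(3 17)(5 14)(6 16)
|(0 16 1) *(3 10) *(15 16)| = 4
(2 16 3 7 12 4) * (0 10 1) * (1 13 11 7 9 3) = (0 10 13 11 7 12 4 2 16 1)(3 9) = [10, 0, 16, 9, 2, 5, 6, 12, 8, 3, 13, 7, 4, 11, 14, 15, 1]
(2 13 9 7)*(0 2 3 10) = (0 2 13 9 7 3 10) = [2, 1, 13, 10, 4, 5, 6, 3, 8, 7, 0, 11, 12, 9]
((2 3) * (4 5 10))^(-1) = (2 3)(4 10 5) = [0, 1, 3, 2, 10, 4, 6, 7, 8, 9, 5]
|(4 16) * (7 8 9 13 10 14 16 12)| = 9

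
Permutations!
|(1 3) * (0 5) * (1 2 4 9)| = 10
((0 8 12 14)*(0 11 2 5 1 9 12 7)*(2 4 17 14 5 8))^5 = (0 2 8 7)(1 9 12 5)(4 17 14 11) = [2, 9, 8, 3, 17, 1, 6, 0, 7, 12, 10, 4, 5, 13, 11, 15, 16, 14]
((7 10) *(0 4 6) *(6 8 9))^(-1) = [6, 1, 2, 3, 0, 5, 9, 10, 4, 8, 7] = (0 6 9 8 4)(7 10)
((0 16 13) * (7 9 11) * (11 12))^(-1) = (0 13 16)(7 11 12 9) = [13, 1, 2, 3, 4, 5, 6, 11, 8, 7, 10, 12, 9, 16, 14, 15, 0]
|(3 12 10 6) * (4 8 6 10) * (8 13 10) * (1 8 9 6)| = 14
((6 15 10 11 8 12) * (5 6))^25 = (5 11 6 8 15 12 10) = [0, 1, 2, 3, 4, 11, 8, 7, 15, 9, 5, 6, 10, 13, 14, 12]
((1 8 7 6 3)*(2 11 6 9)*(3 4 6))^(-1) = (1 3 11 2 9 7 8)(4 6) = [0, 3, 9, 11, 6, 5, 4, 8, 1, 7, 10, 2]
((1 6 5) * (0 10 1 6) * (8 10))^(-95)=(0 8 10 1)(5 6)=[8, 0, 2, 3, 4, 6, 5, 7, 10, 9, 1]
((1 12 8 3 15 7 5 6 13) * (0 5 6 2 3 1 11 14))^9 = [14, 1, 5, 2, 4, 0, 7, 15, 8, 9, 10, 13, 12, 6, 11, 3] = (0 14 11 13 6 7 15 3 2 5)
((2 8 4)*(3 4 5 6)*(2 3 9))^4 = (2 9 6 5 8) = [0, 1, 9, 3, 4, 8, 5, 7, 2, 6]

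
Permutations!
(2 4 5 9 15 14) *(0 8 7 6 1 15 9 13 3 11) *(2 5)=(0 8 7 6 1 15 14 5 13 3 11)(2 4)=[8, 15, 4, 11, 2, 13, 1, 6, 7, 9, 10, 0, 12, 3, 5, 14]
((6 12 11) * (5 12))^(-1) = (5 6 11 12) = [0, 1, 2, 3, 4, 6, 11, 7, 8, 9, 10, 12, 5]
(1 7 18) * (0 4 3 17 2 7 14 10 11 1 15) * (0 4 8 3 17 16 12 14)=(0 8 3 16 12 14 10 11 1)(2 7 18 15 4 17)=[8, 0, 7, 16, 17, 5, 6, 18, 3, 9, 11, 1, 14, 13, 10, 4, 12, 2, 15]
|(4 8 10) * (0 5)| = |(0 5)(4 8 10)| = 6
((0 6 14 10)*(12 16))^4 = (16) = [0, 1, 2, 3, 4, 5, 6, 7, 8, 9, 10, 11, 12, 13, 14, 15, 16]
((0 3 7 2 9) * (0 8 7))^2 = (2 8)(7 9) = [0, 1, 8, 3, 4, 5, 6, 9, 2, 7]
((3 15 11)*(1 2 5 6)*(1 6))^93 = [0, 1, 2, 3, 4, 5, 6, 7, 8, 9, 10, 11, 12, 13, 14, 15] = (15)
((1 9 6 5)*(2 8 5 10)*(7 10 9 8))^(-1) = (1 5 8)(2 10 7)(6 9) = [0, 5, 10, 3, 4, 8, 9, 2, 1, 6, 7]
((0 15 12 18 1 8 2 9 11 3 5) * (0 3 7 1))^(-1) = (0 18 12 15)(1 7 11 9 2 8)(3 5) = [18, 7, 8, 5, 4, 3, 6, 11, 1, 2, 10, 9, 15, 13, 14, 0, 16, 17, 12]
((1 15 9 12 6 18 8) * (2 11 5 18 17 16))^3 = [0, 12, 18, 3, 4, 1, 2, 7, 9, 17, 10, 8, 16, 13, 14, 6, 5, 11, 15] = (1 12 16 5)(2 18 15 6)(8 9 17 11)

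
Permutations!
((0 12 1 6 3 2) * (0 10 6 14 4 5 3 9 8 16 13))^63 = [2, 6, 0, 13, 8, 16, 1, 7, 4, 14, 12, 11, 10, 3, 9, 15, 5] = (0 2)(1 6)(3 13)(4 8)(5 16)(9 14)(10 12)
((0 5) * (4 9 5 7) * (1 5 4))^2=(9)(0 1)(5 7)=[1, 0, 2, 3, 4, 7, 6, 5, 8, 9]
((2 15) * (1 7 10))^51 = (2 15) = [0, 1, 15, 3, 4, 5, 6, 7, 8, 9, 10, 11, 12, 13, 14, 2]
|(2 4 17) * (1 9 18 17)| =|(1 9 18 17 2 4)| =6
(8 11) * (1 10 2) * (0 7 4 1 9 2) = [7, 10, 9, 3, 1, 5, 6, 4, 11, 2, 0, 8] = (0 7 4 1 10)(2 9)(8 11)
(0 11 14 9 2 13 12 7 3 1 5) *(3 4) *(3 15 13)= (0 11 14 9 2 3 1 5)(4 15 13 12 7)= [11, 5, 3, 1, 15, 0, 6, 4, 8, 2, 10, 14, 7, 12, 9, 13]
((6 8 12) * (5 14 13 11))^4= [0, 1, 2, 3, 4, 5, 8, 7, 12, 9, 10, 11, 6, 13, 14]= (14)(6 8 12)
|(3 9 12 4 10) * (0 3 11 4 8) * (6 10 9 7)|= |(0 3 7 6 10 11 4 9 12 8)|= 10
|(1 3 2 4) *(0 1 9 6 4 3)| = 6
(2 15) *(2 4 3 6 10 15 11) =[0, 1, 11, 6, 3, 5, 10, 7, 8, 9, 15, 2, 12, 13, 14, 4] =(2 11)(3 6 10 15 4)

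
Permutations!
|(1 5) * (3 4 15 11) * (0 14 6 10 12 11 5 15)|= 24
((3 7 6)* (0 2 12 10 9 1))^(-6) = (12) = [0, 1, 2, 3, 4, 5, 6, 7, 8, 9, 10, 11, 12]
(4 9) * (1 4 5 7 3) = [0, 4, 2, 1, 9, 7, 6, 3, 8, 5] = (1 4 9 5 7 3)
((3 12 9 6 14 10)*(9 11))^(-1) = (3 10 14 6 9 11 12) = [0, 1, 2, 10, 4, 5, 9, 7, 8, 11, 14, 12, 3, 13, 6]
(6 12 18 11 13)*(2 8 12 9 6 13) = (2 8 12 18 11)(6 9) = [0, 1, 8, 3, 4, 5, 9, 7, 12, 6, 10, 2, 18, 13, 14, 15, 16, 17, 11]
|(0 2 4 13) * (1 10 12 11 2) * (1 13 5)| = 14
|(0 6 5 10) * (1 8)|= |(0 6 5 10)(1 8)|= 4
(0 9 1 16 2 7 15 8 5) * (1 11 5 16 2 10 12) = (0 9 11 5)(1 2 7 15 8 16 10 12) = [9, 2, 7, 3, 4, 0, 6, 15, 16, 11, 12, 5, 1, 13, 14, 8, 10]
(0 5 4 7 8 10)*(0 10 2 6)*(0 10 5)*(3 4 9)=[0, 1, 6, 4, 7, 9, 10, 8, 2, 3, 5]=(2 6 10 5 9 3 4 7 8)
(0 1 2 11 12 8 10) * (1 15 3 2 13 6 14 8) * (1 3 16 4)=(0 15 16 4 1 13 6 14 8 10)(2 11 12 3)=[15, 13, 11, 2, 1, 5, 14, 7, 10, 9, 0, 12, 3, 6, 8, 16, 4]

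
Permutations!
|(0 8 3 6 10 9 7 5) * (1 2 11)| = 24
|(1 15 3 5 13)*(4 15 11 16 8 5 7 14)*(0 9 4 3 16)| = 30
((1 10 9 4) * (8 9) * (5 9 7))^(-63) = (10) = [0, 1, 2, 3, 4, 5, 6, 7, 8, 9, 10]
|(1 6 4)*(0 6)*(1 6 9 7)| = 4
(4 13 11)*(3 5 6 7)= (3 5 6 7)(4 13 11)= [0, 1, 2, 5, 13, 6, 7, 3, 8, 9, 10, 4, 12, 11]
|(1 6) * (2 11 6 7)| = 5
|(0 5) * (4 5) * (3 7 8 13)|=12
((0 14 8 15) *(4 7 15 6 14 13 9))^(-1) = [15, 1, 2, 3, 9, 5, 8, 4, 14, 13, 10, 11, 12, 0, 6, 7] = (0 15 7 4 9 13)(6 8 14)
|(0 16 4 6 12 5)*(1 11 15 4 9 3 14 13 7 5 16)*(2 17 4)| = 16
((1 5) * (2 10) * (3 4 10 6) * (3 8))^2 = (2 8 4)(3 10 6) = [0, 1, 8, 10, 2, 5, 3, 7, 4, 9, 6]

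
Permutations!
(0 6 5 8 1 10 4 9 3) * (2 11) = (0 6 5 8 1 10 4 9 3)(2 11) = [6, 10, 11, 0, 9, 8, 5, 7, 1, 3, 4, 2]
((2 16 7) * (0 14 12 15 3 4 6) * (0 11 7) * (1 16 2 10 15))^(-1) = (0 16 1 12 14)(3 15 10 7 11 6 4) = [16, 12, 2, 15, 3, 5, 4, 11, 8, 9, 7, 6, 14, 13, 0, 10, 1]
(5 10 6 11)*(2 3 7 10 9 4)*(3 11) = (2 11 5 9 4)(3 7 10 6) = [0, 1, 11, 7, 2, 9, 3, 10, 8, 4, 6, 5]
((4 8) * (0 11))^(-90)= (11)= [0, 1, 2, 3, 4, 5, 6, 7, 8, 9, 10, 11]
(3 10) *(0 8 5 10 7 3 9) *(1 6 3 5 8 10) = [10, 6, 2, 7, 4, 1, 3, 5, 8, 0, 9] = (0 10 9)(1 6 3 7 5)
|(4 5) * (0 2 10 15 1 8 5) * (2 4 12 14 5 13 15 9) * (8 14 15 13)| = |(0 4)(1 14 5 12 15)(2 10 9)| = 30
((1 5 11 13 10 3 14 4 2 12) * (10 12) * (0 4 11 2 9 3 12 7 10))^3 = [3, 0, 9, 13, 14, 4, 6, 1, 8, 11, 5, 10, 2, 12, 7] = (0 3 13 12 2 9 11 10 5 4 14 7 1)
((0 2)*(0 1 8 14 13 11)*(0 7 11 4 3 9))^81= (14)(7 11)= [0, 1, 2, 3, 4, 5, 6, 11, 8, 9, 10, 7, 12, 13, 14]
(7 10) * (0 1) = (0 1)(7 10) = [1, 0, 2, 3, 4, 5, 6, 10, 8, 9, 7]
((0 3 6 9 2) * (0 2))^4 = (9) = [0, 1, 2, 3, 4, 5, 6, 7, 8, 9]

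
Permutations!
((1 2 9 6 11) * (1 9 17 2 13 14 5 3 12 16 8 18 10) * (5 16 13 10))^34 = (3 13 16 18)(5 12 14 8)(6 11 9) = [0, 1, 2, 13, 4, 12, 11, 7, 5, 6, 10, 9, 14, 16, 8, 15, 18, 17, 3]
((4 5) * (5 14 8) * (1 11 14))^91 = [0, 11, 2, 3, 1, 4, 6, 7, 5, 9, 10, 14, 12, 13, 8] = (1 11 14 8 5 4)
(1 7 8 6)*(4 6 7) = (1 4 6)(7 8) = [0, 4, 2, 3, 6, 5, 1, 8, 7]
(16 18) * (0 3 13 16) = (0 3 13 16 18) = [3, 1, 2, 13, 4, 5, 6, 7, 8, 9, 10, 11, 12, 16, 14, 15, 18, 17, 0]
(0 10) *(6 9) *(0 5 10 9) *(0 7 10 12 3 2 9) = (2 9 6 7 10 5 12 3) = [0, 1, 9, 2, 4, 12, 7, 10, 8, 6, 5, 11, 3]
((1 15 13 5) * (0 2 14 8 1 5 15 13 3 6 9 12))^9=(0 9 3 13 8 2 12 6 15 1 14)=[9, 14, 12, 13, 4, 5, 15, 7, 2, 3, 10, 11, 6, 8, 0, 1]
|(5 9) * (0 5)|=3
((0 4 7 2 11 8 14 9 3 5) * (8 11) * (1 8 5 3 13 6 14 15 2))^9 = [4, 8, 5, 3, 7, 0, 14, 1, 15, 13, 10, 11, 12, 6, 9, 2] = (0 4 7 1 8 15 2 5)(6 14 9 13)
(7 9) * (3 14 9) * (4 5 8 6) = [0, 1, 2, 14, 5, 8, 4, 3, 6, 7, 10, 11, 12, 13, 9] = (3 14 9 7)(4 5 8 6)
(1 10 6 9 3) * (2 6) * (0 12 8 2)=(0 12 8 2 6 9 3 1 10)=[12, 10, 6, 1, 4, 5, 9, 7, 2, 3, 0, 11, 8]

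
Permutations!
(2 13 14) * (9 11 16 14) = (2 13 9 11 16 14) = [0, 1, 13, 3, 4, 5, 6, 7, 8, 11, 10, 16, 12, 9, 2, 15, 14]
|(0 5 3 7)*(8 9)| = 4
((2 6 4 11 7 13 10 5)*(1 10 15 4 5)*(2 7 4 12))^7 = [0, 10, 2, 3, 11, 5, 6, 7, 8, 9, 1, 4, 12, 13, 14, 15] = (15)(1 10)(4 11)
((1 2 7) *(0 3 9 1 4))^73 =(0 1 4 9 7 3 2) =[1, 4, 0, 2, 9, 5, 6, 3, 8, 7]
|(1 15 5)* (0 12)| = 6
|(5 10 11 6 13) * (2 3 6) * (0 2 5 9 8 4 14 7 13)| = 12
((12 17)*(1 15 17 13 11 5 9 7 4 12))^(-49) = (1 17 15) = [0, 17, 2, 3, 4, 5, 6, 7, 8, 9, 10, 11, 12, 13, 14, 1, 16, 15]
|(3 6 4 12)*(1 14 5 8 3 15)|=|(1 14 5 8 3 6 4 12 15)|=9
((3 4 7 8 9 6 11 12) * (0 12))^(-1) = (0 11 6 9 8 7 4 3 12) = [11, 1, 2, 12, 3, 5, 9, 4, 7, 8, 10, 6, 0]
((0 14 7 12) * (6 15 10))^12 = [0, 1, 2, 3, 4, 5, 6, 7, 8, 9, 10, 11, 12, 13, 14, 15] = (15)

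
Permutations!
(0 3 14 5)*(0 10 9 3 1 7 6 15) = (0 1 7 6 15)(3 14 5 10 9) = [1, 7, 2, 14, 4, 10, 15, 6, 8, 3, 9, 11, 12, 13, 5, 0]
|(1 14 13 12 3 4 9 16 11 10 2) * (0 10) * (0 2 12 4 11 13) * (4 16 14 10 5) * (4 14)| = |(0 5 14)(1 10 12 3 11 2)(4 9)(13 16)| = 6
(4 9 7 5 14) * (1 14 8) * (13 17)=(1 14 4 9 7 5 8)(13 17)=[0, 14, 2, 3, 9, 8, 6, 5, 1, 7, 10, 11, 12, 17, 4, 15, 16, 13]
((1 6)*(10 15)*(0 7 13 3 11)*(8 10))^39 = [11, 6, 2, 13, 4, 5, 1, 0, 8, 9, 10, 3, 12, 7, 14, 15] = (15)(0 11 3 13 7)(1 6)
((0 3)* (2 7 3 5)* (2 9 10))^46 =(0 2 5 7 9 3 10) =[2, 1, 5, 10, 4, 7, 6, 9, 8, 3, 0]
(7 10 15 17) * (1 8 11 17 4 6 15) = [0, 8, 2, 3, 6, 5, 15, 10, 11, 9, 1, 17, 12, 13, 14, 4, 16, 7] = (1 8 11 17 7 10)(4 6 15)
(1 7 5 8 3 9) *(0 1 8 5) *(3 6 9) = (0 1 7)(6 9 8) = [1, 7, 2, 3, 4, 5, 9, 0, 6, 8]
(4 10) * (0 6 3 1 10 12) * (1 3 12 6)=(0 1 10 4 6 12)=[1, 10, 2, 3, 6, 5, 12, 7, 8, 9, 4, 11, 0]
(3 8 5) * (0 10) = (0 10)(3 8 5) = [10, 1, 2, 8, 4, 3, 6, 7, 5, 9, 0]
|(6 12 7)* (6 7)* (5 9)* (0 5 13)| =|(0 5 9 13)(6 12)| =4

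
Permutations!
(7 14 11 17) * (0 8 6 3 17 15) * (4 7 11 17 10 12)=(0 8 6 3 10 12 4 7 14 17 11 15)=[8, 1, 2, 10, 7, 5, 3, 14, 6, 9, 12, 15, 4, 13, 17, 0, 16, 11]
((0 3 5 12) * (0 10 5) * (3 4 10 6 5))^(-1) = (0 3 10 4)(5 6 12) = [3, 1, 2, 10, 0, 6, 12, 7, 8, 9, 4, 11, 5]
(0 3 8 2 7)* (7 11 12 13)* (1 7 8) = [3, 7, 11, 1, 4, 5, 6, 0, 2, 9, 10, 12, 13, 8] = (0 3 1 7)(2 11 12 13 8)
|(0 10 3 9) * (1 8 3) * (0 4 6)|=8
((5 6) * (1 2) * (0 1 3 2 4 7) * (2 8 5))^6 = [4, 7, 3, 8, 0, 6, 2, 1, 5] = (0 4)(1 7)(2 3 8 5 6)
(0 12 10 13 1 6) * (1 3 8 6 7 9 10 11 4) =(0 12 11 4 1 7 9 10 13 3 8 6) =[12, 7, 2, 8, 1, 5, 0, 9, 6, 10, 13, 4, 11, 3]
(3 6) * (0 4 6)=(0 4 6 3)=[4, 1, 2, 0, 6, 5, 3]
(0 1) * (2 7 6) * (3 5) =(0 1)(2 7 6)(3 5) =[1, 0, 7, 5, 4, 3, 2, 6]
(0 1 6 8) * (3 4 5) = (0 1 6 8)(3 4 5) = [1, 6, 2, 4, 5, 3, 8, 7, 0]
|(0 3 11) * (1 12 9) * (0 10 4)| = 15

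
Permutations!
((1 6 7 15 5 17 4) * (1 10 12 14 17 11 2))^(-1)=(1 2 11 5 15 7 6)(4 17 14 12 10)=[0, 2, 11, 3, 17, 15, 1, 6, 8, 9, 4, 5, 10, 13, 12, 7, 16, 14]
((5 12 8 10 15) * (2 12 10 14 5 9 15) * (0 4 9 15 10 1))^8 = [5, 14, 9, 3, 1, 8, 6, 7, 2, 0, 4, 11, 10, 13, 12, 15] = (15)(0 5 8 2 9)(1 14 12 10 4)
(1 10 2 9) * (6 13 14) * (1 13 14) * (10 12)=(1 12 10 2 9 13)(6 14)=[0, 12, 9, 3, 4, 5, 14, 7, 8, 13, 2, 11, 10, 1, 6]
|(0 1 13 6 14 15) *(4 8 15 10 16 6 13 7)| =|(0 1 7 4 8 15)(6 14 10 16)| =12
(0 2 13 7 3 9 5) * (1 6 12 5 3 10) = (0 2 13 7 10 1 6 12 5)(3 9) = [2, 6, 13, 9, 4, 0, 12, 10, 8, 3, 1, 11, 5, 7]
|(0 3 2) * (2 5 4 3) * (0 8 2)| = |(2 8)(3 5 4)| = 6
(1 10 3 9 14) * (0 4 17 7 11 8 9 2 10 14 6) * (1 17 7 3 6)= (0 4 7 11 8 9 1 14 17 3 2 10 6)= [4, 14, 10, 2, 7, 5, 0, 11, 9, 1, 6, 8, 12, 13, 17, 15, 16, 3]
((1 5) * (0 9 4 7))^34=(0 4)(7 9)=[4, 1, 2, 3, 0, 5, 6, 9, 8, 7]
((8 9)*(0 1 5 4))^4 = [0, 1, 2, 3, 4, 5, 6, 7, 8, 9] = (9)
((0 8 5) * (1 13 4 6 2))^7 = (0 8 5)(1 4 2 13 6) = [8, 4, 13, 3, 2, 0, 1, 7, 5, 9, 10, 11, 12, 6]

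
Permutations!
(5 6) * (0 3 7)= (0 3 7)(5 6)= [3, 1, 2, 7, 4, 6, 5, 0]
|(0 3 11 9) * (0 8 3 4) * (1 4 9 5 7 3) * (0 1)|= 12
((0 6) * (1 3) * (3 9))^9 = [6, 1, 2, 3, 4, 5, 0, 7, 8, 9] = (9)(0 6)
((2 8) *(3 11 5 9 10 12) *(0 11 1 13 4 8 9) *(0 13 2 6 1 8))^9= [4, 2, 9, 8, 13, 11, 1, 7, 6, 10, 12, 0, 3, 5]= (0 4 13 5 11)(1 2 9 10 12 3 8 6)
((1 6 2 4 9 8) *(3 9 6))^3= (1 8 9 3)= [0, 8, 2, 1, 4, 5, 6, 7, 9, 3]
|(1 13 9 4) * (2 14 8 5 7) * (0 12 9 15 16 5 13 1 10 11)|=|(0 12 9 4 10 11)(2 14 8 13 15 16 5 7)|=24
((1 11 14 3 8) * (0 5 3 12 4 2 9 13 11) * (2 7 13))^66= [5, 0, 2, 8, 4, 3, 6, 7, 1, 9, 10, 11, 12, 13, 14]= (14)(0 5 3 8 1)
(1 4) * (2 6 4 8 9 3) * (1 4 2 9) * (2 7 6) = (1 8)(3 9)(6 7) = [0, 8, 2, 9, 4, 5, 7, 6, 1, 3]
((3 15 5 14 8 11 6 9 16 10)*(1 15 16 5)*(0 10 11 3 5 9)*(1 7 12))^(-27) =(16)(1 15 7 12) =[0, 15, 2, 3, 4, 5, 6, 12, 8, 9, 10, 11, 1, 13, 14, 7, 16]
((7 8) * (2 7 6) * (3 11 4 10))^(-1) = (2 6 8 7)(3 10 4 11) = [0, 1, 6, 10, 11, 5, 8, 2, 7, 9, 4, 3]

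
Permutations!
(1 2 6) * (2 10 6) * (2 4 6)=(1 10 2 4 6)=[0, 10, 4, 3, 6, 5, 1, 7, 8, 9, 2]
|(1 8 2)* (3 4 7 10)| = 12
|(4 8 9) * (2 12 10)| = 3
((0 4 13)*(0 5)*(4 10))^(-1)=(0 5 13 4 10)=[5, 1, 2, 3, 10, 13, 6, 7, 8, 9, 0, 11, 12, 4]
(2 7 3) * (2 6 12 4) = [0, 1, 7, 6, 2, 5, 12, 3, 8, 9, 10, 11, 4] = (2 7 3 6 12 4)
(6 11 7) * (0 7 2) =(0 7 6 11 2) =[7, 1, 0, 3, 4, 5, 11, 6, 8, 9, 10, 2]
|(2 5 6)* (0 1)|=6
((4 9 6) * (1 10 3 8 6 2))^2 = (1 3 6 9)(2 10 8 4) = [0, 3, 10, 6, 2, 5, 9, 7, 4, 1, 8]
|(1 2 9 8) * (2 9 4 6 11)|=12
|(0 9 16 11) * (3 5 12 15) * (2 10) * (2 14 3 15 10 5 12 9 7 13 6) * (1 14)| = |(0 7 13 6 2 5 9 16 11)(1 14 3 12 10)| = 45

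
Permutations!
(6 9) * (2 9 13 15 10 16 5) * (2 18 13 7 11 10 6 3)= (2 9 3)(5 18 13 15 6 7 11 10 16)= [0, 1, 9, 2, 4, 18, 7, 11, 8, 3, 16, 10, 12, 15, 14, 6, 5, 17, 13]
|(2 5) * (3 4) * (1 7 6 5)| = 10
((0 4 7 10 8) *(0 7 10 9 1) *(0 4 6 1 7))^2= (0 1 10)(4 8 6)= [1, 10, 2, 3, 8, 5, 4, 7, 6, 9, 0]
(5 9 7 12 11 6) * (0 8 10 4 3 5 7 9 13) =(0 8 10 4 3 5 13)(6 7 12 11) =[8, 1, 2, 5, 3, 13, 7, 12, 10, 9, 4, 6, 11, 0]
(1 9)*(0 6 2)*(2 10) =(0 6 10 2)(1 9) =[6, 9, 0, 3, 4, 5, 10, 7, 8, 1, 2]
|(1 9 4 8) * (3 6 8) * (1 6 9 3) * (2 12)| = 4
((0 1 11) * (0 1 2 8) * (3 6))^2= (11)(0 8 2)= [8, 1, 0, 3, 4, 5, 6, 7, 2, 9, 10, 11]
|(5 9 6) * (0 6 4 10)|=|(0 6 5 9 4 10)|=6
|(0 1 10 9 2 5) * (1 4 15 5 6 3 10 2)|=12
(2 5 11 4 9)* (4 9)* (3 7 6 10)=(2 5 11 9)(3 7 6 10)=[0, 1, 5, 7, 4, 11, 10, 6, 8, 2, 3, 9]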